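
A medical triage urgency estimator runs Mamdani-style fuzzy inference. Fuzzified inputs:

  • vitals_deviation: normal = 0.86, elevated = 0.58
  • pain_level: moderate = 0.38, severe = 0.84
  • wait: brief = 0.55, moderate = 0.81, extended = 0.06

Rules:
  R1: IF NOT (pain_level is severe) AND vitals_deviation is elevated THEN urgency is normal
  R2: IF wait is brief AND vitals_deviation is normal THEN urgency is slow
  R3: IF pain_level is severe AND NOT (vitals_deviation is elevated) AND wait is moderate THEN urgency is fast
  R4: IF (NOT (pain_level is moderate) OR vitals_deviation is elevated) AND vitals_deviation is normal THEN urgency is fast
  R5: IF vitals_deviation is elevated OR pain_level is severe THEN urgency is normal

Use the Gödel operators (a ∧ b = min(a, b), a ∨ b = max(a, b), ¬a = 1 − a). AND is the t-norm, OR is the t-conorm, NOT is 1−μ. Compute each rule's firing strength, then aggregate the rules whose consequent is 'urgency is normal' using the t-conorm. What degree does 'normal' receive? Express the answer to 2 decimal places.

0.84

R1: ¬severe=1−0.84=0.16, elevated=0.58; AND[min(a, b)] → w = 0.16
R2: brief=0.55, normal=0.86; AND[min(a, b)] → w = 0.55
R3: severe=0.84, ¬elevated=1−0.58=0.42, moderate=0.81; AND[min(a, b)] → w = 0.42
R4: (¬moderate=1−0.38=0.62 OR elevated=0.58) = 0.62; AND[min(a, b)] with normal=0.86 → w = 0.62
R5: elevated=0.58, severe=0.84; OR[max(a, b)] → w = 0.84
Rules with consequent 'normal': {R1, R5} → strengths 0.16, 0.84
Aggregate via t-conorm [max(a, b)]: 0.84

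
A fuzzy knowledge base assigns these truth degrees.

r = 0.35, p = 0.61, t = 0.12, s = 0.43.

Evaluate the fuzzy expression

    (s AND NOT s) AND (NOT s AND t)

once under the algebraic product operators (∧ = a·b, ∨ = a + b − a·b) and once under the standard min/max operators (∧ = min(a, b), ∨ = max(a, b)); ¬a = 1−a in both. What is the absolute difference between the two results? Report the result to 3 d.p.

0.103

Under algebraic product:
  NOT s = 1 − 0.4300 = 0.5700
  s AND NOT s = a·b on (0.4300, 0.5700) = 0.2451
  NOT s = 1 − 0.4300 = 0.5700
  NOT s AND t = a·b on (0.5700, 0.1200) = 0.0684
  (s AND NOT s) AND (NOT s AND t) = a·b on (0.2451, 0.0684) = 0.0168
  → value = 0.0168
Under standard min/max:
  NOT s = 1 − 0.43 = 0.57
  s AND NOT s = min(a, b) on (0.43, 0.57) = 0.43
  NOT s = 1 − 0.43 = 0.57
  NOT s AND t = min(a, b) on (0.57, 0.12) = 0.12
  (s AND NOT s) AND (NOT s AND t) = min(a, b) on (0.43, 0.12) = 0.12
  → value = 0.1200
|0.0168 − 0.1200| = 0.103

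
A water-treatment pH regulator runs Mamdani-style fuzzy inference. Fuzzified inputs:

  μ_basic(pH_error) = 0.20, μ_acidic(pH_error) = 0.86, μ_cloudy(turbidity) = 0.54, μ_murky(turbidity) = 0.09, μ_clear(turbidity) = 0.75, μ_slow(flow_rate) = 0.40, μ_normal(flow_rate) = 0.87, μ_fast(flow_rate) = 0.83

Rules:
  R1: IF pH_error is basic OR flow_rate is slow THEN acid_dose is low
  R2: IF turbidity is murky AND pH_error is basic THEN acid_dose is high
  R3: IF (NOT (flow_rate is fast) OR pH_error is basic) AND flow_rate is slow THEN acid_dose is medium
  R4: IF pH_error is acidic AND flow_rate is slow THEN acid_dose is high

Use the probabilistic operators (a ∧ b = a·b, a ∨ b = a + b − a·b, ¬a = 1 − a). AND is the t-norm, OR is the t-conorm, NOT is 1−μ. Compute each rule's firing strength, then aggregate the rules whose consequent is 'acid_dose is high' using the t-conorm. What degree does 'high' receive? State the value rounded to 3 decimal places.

R1: basic=0.20, slow=0.40; OR[a + b − a·b] → w = 0.5200
R2: murky=0.09, basic=0.20; AND[a·b] → w = 0.0180
R3: (¬fast=1−0.83=0.17 OR basic=0.20) = 0.3360; AND[a·b] with slow=0.40 → w = 0.1344
R4: acidic=0.86, slow=0.40; AND[a·b] → w = 0.3440
Rules with consequent 'high': {R2, R4} → strengths 0.0180, 0.3440
Aggregate via t-conorm [a + b − a·b]: 0.3558

0.356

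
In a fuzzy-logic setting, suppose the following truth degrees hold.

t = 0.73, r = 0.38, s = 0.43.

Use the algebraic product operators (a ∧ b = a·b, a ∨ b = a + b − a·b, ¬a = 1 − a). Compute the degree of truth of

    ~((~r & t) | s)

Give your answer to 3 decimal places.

0.312

~r = 1 − 0.3800 = 0.6200
~r & t = a·b on (0.6200, 0.7300) = 0.4526
(~r & t) | s = a + b − a·b on (0.4526, 0.4300) = 0.6880
~((~r & t) | s) = 1 − 0.6880 = 0.3120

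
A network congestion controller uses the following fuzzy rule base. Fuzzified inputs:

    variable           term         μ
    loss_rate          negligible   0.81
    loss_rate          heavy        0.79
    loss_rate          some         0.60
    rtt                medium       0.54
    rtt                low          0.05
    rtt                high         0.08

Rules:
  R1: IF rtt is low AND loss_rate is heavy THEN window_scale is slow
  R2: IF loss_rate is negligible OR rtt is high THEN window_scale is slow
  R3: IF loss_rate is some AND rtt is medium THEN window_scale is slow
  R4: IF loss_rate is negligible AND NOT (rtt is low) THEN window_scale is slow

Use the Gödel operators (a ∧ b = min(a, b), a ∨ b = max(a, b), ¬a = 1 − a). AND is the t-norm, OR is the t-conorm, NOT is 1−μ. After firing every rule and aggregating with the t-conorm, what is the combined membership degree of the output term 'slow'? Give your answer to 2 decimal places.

R1: low=0.05, heavy=0.79; AND[min(a, b)] → w = 0.05
R2: negligible=0.81, high=0.08; OR[max(a, b)] → w = 0.81
R3: some=0.60, medium=0.54; AND[min(a, b)] → w = 0.54
R4: negligible=0.81, ¬low=1−0.05=0.95; AND[min(a, b)] → w = 0.81
Rules with consequent 'slow': {R1, R2, R3, R4} → strengths 0.05, 0.81, 0.54, 0.81
Aggregate via t-conorm [max(a, b)]: 0.81

0.81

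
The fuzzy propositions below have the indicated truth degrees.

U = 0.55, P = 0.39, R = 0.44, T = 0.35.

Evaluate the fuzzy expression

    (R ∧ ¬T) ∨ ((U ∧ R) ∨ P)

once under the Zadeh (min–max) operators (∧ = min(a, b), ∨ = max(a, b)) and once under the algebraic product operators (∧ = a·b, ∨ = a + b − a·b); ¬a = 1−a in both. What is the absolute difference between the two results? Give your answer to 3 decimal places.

Under Zadeh (min–max):
  ¬T = 1 − 0.35 = 0.65
  R ∧ ¬T = min(a, b) on (0.44, 0.65) = 0.44
  U ∧ R = min(a, b) on (0.55, 0.44) = 0.44
  (U ∧ R) ∨ P = max(a, b) on (0.44, 0.39) = 0.44
  (R ∧ ¬T) ∨ ((U ∧ R) ∨ P) = max(a, b) on (0.44, 0.44) = 0.44
  → value = 0.4400
Under algebraic product:
  ¬T = 1 − 0.3500 = 0.6500
  R ∧ ¬T = a·b on (0.4400, 0.6500) = 0.2860
  U ∧ R = a·b on (0.5500, 0.4400) = 0.2420
  (U ∧ R) ∨ P = a + b − a·b on (0.2420, 0.3900) = 0.5376
  (R ∧ ¬T) ∨ ((U ∧ R) ∨ P) = a + b − a·b on (0.2860, 0.5376) = 0.6699
  → value = 0.6699
|0.4400 − 0.6699| = 0.230

0.230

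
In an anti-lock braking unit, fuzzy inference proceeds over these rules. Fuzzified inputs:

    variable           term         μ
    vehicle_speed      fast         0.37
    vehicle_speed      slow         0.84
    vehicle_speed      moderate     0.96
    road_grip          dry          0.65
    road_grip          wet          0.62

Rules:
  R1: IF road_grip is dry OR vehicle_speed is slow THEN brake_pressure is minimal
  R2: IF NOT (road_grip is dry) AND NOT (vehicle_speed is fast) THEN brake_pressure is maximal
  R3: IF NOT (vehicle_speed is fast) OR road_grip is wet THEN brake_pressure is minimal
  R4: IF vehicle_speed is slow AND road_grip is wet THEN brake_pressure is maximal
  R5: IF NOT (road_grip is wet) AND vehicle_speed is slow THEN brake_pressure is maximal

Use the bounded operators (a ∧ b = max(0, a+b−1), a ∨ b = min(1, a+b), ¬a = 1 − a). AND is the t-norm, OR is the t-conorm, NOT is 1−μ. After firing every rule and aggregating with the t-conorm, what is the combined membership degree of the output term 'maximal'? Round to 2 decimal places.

R1: dry=0.65, slow=0.84; OR[min(1, a+b)] → w = 1.00
R2: ¬dry=1−0.65=0.35, ¬fast=1−0.37=0.63; AND[max(0, a+b−1)] → w = 0.00
R3: ¬fast=1−0.37=0.63, wet=0.62; OR[min(1, a+b)] → w = 1.00
R4: slow=0.84, wet=0.62; AND[max(0, a+b−1)] → w = 0.46
R5: ¬wet=1−0.62=0.38, slow=0.84; AND[max(0, a+b−1)] → w = 0.22
Rules with consequent 'maximal': {R2, R4, R5} → strengths 0.00, 0.46, 0.22
Aggregate via t-conorm [min(1, a+b)]: 0.68

0.68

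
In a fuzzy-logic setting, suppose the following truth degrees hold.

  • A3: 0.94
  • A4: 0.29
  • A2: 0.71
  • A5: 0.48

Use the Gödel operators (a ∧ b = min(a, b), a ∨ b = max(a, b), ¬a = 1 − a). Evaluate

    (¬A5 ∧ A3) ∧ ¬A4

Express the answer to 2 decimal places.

¬A5 = 1 − 0.48 = 0.52
¬A5 ∧ A3 = min(a, b) on (0.52, 0.94) = 0.52
¬A4 = 1 − 0.29 = 0.71
(¬A5 ∧ A3) ∧ ¬A4 = min(a, b) on (0.52, 0.71) = 0.52

0.52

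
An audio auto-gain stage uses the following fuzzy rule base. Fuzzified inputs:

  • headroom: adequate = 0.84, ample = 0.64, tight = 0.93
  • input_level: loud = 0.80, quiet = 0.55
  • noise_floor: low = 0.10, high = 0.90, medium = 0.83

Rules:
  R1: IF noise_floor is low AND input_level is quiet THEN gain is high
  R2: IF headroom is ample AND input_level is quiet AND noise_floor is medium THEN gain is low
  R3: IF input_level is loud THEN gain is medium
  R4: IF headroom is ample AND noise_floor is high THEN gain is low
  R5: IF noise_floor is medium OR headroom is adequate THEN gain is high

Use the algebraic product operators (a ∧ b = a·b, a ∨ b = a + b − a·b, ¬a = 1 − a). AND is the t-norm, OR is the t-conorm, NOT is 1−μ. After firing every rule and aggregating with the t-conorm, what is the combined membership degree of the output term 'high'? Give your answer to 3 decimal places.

R1: low=0.10, quiet=0.55; AND[a·b] → w = 0.0550
R2: ample=0.64, quiet=0.55, medium=0.83; AND[a·b] → w = 0.2922
R3: loud=0.80 → w = 0.8000
R4: ample=0.64, high=0.90; AND[a·b] → w = 0.5760
R5: medium=0.83, adequate=0.84; OR[a + b − a·b] → w = 0.9728
Rules with consequent 'high': {R1, R5} → strengths 0.0550, 0.9728
Aggregate via t-conorm [a + b − a·b]: 0.9743

0.974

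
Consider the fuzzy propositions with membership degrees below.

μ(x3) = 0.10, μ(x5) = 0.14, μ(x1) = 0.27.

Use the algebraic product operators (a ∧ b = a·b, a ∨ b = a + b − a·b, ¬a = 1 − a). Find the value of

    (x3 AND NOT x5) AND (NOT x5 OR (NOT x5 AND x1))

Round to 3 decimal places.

NOT x5 = 1 − 0.1400 = 0.8600
x3 AND NOT x5 = a·b on (0.1000, 0.8600) = 0.0860
NOT x5 = 1 − 0.1400 = 0.8600
NOT x5 = 1 − 0.1400 = 0.8600
NOT x5 AND x1 = a·b on (0.8600, 0.2700) = 0.2322
NOT x5 OR (NOT x5 AND x1) = a + b − a·b on (0.8600, 0.2322) = 0.8925
(x3 AND NOT x5) AND (NOT x5 OR (NOT x5 AND x1)) = a·b on (0.0860, 0.8925) = 0.0768

0.077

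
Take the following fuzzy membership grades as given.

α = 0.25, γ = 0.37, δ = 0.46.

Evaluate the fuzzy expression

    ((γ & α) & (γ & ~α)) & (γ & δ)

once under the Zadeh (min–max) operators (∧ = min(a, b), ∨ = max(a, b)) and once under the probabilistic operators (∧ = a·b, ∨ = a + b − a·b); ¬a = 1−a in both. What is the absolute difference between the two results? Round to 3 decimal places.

0.246

Under Zadeh (min–max):
  γ & α = min(a, b) on (0.37, 0.25) = 0.25
  ~α = 1 − 0.25 = 0.75
  γ & ~α = min(a, b) on (0.37, 0.75) = 0.37
  (γ & α) & (γ & ~α) = min(a, b) on (0.25, 0.37) = 0.25
  γ & δ = min(a, b) on (0.37, 0.46) = 0.37
  ((γ & α) & (γ & ~α)) & (γ & δ) = min(a, b) on (0.25, 0.37) = 0.25
  → value = 0.2500
Under probabilistic:
  γ & α = a·b on (0.3700, 0.2500) = 0.0925
  ~α = 1 − 0.2500 = 0.7500
  γ & ~α = a·b on (0.3700, 0.7500) = 0.2775
  (γ & α) & (γ & ~α) = a·b on (0.0925, 0.2775) = 0.0257
  γ & δ = a·b on (0.3700, 0.4600) = 0.1702
  ((γ & α) & (γ & ~α)) & (γ & δ) = a·b on (0.0257, 0.1702) = 0.0044
  → value = 0.0044
|0.2500 − 0.0044| = 0.246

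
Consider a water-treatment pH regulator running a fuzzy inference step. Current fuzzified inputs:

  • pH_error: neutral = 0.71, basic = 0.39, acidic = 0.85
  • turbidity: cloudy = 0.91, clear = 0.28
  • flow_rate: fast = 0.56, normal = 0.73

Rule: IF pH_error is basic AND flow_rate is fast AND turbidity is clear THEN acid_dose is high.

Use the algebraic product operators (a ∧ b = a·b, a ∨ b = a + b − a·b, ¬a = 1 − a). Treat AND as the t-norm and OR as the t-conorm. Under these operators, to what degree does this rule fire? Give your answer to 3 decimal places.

firing strength: basic=0.39, fast=0.56, clear=0.28; AND[a·b] → w = 0.0612

0.061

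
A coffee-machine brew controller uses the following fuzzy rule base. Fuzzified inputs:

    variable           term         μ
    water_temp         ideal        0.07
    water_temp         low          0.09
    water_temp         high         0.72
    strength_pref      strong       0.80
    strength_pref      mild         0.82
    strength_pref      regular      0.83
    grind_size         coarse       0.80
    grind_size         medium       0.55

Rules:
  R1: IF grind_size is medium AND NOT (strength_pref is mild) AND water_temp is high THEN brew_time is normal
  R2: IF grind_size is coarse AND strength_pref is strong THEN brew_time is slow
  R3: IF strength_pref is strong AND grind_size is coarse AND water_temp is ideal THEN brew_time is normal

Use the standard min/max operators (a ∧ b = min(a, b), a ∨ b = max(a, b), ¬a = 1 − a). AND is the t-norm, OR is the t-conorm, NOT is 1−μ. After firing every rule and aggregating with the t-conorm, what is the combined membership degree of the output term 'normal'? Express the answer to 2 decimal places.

R1: medium=0.55, ¬mild=1−0.82=0.18, high=0.72; AND[min(a, b)] → w = 0.18
R2: coarse=0.80, strong=0.80; AND[min(a, b)] → w = 0.80
R3: strong=0.80, coarse=0.80, ideal=0.07; AND[min(a, b)] → w = 0.07
Rules with consequent 'normal': {R1, R3} → strengths 0.18, 0.07
Aggregate via t-conorm [max(a, b)]: 0.18

0.18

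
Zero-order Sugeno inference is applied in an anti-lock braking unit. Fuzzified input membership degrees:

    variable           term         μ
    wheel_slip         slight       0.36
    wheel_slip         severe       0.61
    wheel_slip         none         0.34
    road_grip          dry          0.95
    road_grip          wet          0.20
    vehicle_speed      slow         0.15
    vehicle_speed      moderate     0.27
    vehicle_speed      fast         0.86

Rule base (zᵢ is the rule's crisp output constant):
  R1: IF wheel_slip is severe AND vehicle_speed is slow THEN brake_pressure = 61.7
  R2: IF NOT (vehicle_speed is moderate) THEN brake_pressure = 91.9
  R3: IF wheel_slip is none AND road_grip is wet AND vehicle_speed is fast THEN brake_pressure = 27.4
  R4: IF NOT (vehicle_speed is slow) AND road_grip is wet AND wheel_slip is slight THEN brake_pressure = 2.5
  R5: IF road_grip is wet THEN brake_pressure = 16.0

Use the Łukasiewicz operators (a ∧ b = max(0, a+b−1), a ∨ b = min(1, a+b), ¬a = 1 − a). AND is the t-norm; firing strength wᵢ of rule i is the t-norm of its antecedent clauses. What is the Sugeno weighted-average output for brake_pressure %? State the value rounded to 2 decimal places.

R1 (z=61.7): severe=0.61, slow=0.15; AND[max(0, a+b−1)] → w = 0.00
R2 (z=91.9): ¬moderate=1−0.27=0.73 → w = 0.73
R3 (z=27.4): none=0.34, wet=0.20, fast=0.86; AND[max(0, a+b−1)] → w = 0.00
R4 (z=2.5): ¬slow=1−0.15=0.85, wet=0.20, slight=0.36; AND[max(0, a+b−1)] → w = 0.00
R5 (z=16.0): wet=0.20 → w = 0.20
Weighted average = (0.00·61.7 + 0.73·91.9 + 0.00·27.4 + 0.00·2.5 + 0.20·16.0) / (0.00 + 0.73 + 0.00 + 0.00 + 0.20)
  = 70.2870 / 0.9300 = 75.58

75.58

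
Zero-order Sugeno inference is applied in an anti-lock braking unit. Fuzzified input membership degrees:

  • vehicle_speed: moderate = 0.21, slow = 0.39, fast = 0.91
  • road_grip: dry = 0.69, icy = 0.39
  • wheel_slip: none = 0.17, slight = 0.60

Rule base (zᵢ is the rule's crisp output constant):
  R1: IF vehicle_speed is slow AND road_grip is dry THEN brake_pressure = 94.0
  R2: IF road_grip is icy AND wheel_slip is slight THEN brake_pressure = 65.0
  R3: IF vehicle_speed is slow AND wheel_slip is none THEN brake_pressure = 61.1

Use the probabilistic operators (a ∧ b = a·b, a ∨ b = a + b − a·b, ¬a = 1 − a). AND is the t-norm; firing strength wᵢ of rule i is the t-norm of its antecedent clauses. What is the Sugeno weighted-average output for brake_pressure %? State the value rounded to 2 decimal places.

78.25

R1 (z=94.0): slow=0.39, dry=0.69; AND[a·b] → w = 0.2691
R2 (z=65.0): icy=0.39, slight=0.60; AND[a·b] → w = 0.2340
R3 (z=61.1): slow=0.39, none=0.17; AND[a·b] → w = 0.0663
Weighted average = (0.2691·94.0 + 0.2340·65.0 + 0.0663·61.1) / (0.2691 + 0.2340 + 0.0663)
  = 44.5563 / 0.5694 = 78.25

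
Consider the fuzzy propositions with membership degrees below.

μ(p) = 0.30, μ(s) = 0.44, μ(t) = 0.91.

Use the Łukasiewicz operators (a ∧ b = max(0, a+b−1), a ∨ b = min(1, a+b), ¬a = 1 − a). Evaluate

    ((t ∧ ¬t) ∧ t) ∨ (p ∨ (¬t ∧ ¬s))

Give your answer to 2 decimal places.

¬t = 1 − 0.91 = 0.09
t ∧ ¬t = max(0, a+b−1) on (0.91, 0.09) = 0.00
(t ∧ ¬t) ∧ t = max(0, a+b−1) on (0.00, 0.91) = 0.00
¬t = 1 − 0.91 = 0.09
¬s = 1 − 0.44 = 0.56
¬t ∧ ¬s = max(0, a+b−1) on (0.09, 0.56) = 0.00
p ∨ (¬t ∧ ¬s) = min(1, a+b) on (0.30, 0.00) = 0.30
((t ∧ ¬t) ∧ t) ∨ (p ∨ (¬t ∧ ¬s)) = min(1, a+b) on (0.00, 0.30) = 0.30

0.30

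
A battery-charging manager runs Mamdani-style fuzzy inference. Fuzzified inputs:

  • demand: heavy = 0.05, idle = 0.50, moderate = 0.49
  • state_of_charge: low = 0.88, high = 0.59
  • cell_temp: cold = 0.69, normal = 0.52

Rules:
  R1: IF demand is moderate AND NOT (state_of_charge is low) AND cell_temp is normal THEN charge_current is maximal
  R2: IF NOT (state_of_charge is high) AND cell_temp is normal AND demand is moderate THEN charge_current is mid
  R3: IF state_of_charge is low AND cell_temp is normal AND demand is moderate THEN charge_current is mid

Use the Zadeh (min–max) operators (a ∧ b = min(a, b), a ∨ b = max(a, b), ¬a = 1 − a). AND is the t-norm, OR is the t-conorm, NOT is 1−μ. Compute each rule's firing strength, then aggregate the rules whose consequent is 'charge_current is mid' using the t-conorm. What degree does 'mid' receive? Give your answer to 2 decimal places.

R1: moderate=0.49, ¬low=1−0.88=0.12, normal=0.52; AND[min(a, b)] → w = 0.12
R2: ¬high=1−0.59=0.41, normal=0.52, moderate=0.49; AND[min(a, b)] → w = 0.41
R3: low=0.88, normal=0.52, moderate=0.49; AND[min(a, b)] → w = 0.49
Rules with consequent 'mid': {R2, R3} → strengths 0.41, 0.49
Aggregate via t-conorm [max(a, b)]: 0.49

0.49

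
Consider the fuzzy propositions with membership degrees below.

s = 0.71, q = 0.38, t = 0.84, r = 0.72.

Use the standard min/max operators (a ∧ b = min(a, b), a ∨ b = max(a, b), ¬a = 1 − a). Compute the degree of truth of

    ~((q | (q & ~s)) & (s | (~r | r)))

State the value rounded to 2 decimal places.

0.62

~s = 1 − 0.71 = 0.29
q & ~s = min(a, b) on (0.38, 0.29) = 0.29
q | (q & ~s) = max(a, b) on (0.38, 0.29) = 0.38
~r = 1 − 0.72 = 0.28
~r | r = max(a, b) on (0.28, 0.72) = 0.72
s | (~r | r) = max(a, b) on (0.71, 0.72) = 0.72
(q | (q & ~s)) & (s | (~r | r)) = min(a, b) on (0.38, 0.72) = 0.38
~((q | (q & ~s)) & (s | (~r | r))) = 1 − 0.38 = 0.62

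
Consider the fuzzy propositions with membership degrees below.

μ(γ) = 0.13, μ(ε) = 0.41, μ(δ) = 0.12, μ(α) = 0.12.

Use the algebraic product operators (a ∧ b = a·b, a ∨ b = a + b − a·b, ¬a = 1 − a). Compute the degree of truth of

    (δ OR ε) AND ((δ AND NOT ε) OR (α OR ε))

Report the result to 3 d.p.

0.249

δ OR ε = a + b − a·b on (0.1200, 0.4100) = 0.4808
NOT ε = 1 − 0.4100 = 0.5900
δ AND NOT ε = a·b on (0.1200, 0.5900) = 0.0708
α OR ε = a + b − a·b on (0.1200, 0.4100) = 0.4808
(δ AND NOT ε) OR (α OR ε) = a + b − a·b on (0.0708, 0.4808) = 0.5176
(δ OR ε) AND ((δ AND NOT ε) OR (α OR ε)) = a·b on (0.4808, 0.5176) = 0.2488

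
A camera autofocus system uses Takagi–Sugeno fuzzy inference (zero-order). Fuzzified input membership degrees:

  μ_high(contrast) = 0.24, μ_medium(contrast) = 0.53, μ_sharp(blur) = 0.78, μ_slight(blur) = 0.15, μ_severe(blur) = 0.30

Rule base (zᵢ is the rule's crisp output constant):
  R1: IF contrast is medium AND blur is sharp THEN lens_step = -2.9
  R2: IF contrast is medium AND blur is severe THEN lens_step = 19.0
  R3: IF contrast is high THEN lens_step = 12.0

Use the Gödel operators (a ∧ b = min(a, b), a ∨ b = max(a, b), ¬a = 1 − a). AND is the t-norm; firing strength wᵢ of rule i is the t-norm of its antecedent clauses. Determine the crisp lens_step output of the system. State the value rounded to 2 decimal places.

6.58

R1 (z=-2.9): medium=0.53, sharp=0.78; AND[min(a, b)] → w = 0.53
R2 (z=19.0): medium=0.53, severe=0.30; AND[min(a, b)] → w = 0.30
R3 (z=12.0): high=0.24 → w = 0.24
Weighted average = (0.53·-2.9 + 0.30·19.0 + 0.24·12.0) / (0.53 + 0.30 + 0.24)
  = 7.0430 / 1.0700 = 6.58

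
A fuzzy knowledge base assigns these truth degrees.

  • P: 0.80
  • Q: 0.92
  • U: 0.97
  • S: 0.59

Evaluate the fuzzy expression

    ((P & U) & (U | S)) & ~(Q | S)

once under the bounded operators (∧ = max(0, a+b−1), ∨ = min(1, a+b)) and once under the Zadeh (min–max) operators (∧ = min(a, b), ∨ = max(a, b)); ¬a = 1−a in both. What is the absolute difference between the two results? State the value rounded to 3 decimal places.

0.080

Under bounded:
  P & U = max(0, a+b−1) on (0.80, 0.97) = 0.77
  U | S = min(1, a+b) on (0.97, 0.59) = 1.00
  (P & U) & (U | S) = max(0, a+b−1) on (0.77, 1.00) = 0.77
  Q | S = min(1, a+b) on (0.92, 0.59) = 1.00
  ~(Q | S) = 1 − 1.00 = 0.00
  ((P & U) & (U | S)) & ~(Q | S) = max(0, a+b−1) on (0.77, 0.00) = 0.00
  → value = 0.0000
Under Zadeh (min–max):
  P & U = min(a, b) on (0.80, 0.97) = 0.80
  U | S = max(a, b) on (0.97, 0.59) = 0.97
  (P & U) & (U | S) = min(a, b) on (0.80, 0.97) = 0.80
  Q | S = max(a, b) on (0.92, 0.59) = 0.92
  ~(Q | S) = 1 − 0.92 = 0.08
  ((P & U) & (U | S)) & ~(Q | S) = min(a, b) on (0.80, 0.08) = 0.08
  → value = 0.0800
|0.0000 − 0.0800| = 0.080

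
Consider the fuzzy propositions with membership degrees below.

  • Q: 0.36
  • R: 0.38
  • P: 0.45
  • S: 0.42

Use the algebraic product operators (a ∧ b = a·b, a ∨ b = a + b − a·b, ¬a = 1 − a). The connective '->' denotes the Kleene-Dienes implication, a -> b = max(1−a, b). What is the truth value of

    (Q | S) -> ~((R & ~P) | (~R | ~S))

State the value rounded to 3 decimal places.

0.371

Q | S = a + b − a·b on (0.3600, 0.4200) = 0.6288
~P = 1 − 0.4500 = 0.5500
R & ~P = a·b on (0.3800, 0.5500) = 0.2090
~R = 1 − 0.3800 = 0.6200
~S = 1 − 0.4200 = 0.5800
~R | ~S = a + b − a·b on (0.6200, 0.5800) = 0.8404
(R & ~P) | (~R | ~S) = a + b − a·b on (0.2090, 0.8404) = 0.8738
~((R & ~P) | (~R | ~S)) = 1 − 0.8738 = 0.1262
(Q | S) -> ~((R & ~P) | (~R | ~S))  [Kleene-Dienes: max(1−a, b)] with a=0.6288, b=0.1262 → 0.3712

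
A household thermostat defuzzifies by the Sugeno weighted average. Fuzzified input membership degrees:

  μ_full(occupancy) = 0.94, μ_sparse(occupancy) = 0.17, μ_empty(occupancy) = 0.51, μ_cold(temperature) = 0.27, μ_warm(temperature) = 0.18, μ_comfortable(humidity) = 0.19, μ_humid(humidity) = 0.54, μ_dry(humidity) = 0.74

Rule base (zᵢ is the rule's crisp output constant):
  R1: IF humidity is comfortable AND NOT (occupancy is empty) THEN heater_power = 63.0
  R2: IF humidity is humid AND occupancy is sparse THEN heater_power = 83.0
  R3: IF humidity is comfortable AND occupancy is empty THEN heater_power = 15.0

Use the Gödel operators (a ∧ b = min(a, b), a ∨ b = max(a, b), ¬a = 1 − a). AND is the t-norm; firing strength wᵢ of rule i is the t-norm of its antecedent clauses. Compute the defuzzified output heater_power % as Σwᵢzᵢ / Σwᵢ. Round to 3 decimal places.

R1 (z=63.0): comfortable=0.19, ¬empty=1−0.51=0.49; AND[min(a, b)] → w = 0.19
R2 (z=83.0): humid=0.54, sparse=0.17; AND[min(a, b)] → w = 0.17
R3 (z=15.0): comfortable=0.19, empty=0.51; AND[min(a, b)] → w = 0.19
Weighted average = (0.19·63.0 + 0.17·83.0 + 0.19·15.0) / (0.19 + 0.17 + 0.19)
  = 28.9300 / 0.5500 = 52.600

52.600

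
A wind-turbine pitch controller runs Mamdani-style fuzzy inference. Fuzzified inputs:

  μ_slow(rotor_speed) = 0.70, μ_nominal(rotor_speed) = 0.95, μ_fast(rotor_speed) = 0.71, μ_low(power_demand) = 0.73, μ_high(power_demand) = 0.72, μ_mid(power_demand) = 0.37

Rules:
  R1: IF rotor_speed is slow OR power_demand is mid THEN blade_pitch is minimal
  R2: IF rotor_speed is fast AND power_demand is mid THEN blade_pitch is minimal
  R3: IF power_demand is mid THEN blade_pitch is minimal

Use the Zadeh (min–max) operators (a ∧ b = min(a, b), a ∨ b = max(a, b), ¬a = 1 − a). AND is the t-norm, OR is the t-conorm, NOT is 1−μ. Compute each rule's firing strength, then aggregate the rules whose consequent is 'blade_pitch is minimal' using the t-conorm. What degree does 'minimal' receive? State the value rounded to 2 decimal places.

0.70

R1: slow=0.70, mid=0.37; OR[max(a, b)] → w = 0.70
R2: fast=0.71, mid=0.37; AND[min(a, b)] → w = 0.37
R3: mid=0.37 → w = 0.37
Rules with consequent 'minimal': {R1, R2, R3} → strengths 0.70, 0.37, 0.37
Aggregate via t-conorm [max(a, b)]: 0.70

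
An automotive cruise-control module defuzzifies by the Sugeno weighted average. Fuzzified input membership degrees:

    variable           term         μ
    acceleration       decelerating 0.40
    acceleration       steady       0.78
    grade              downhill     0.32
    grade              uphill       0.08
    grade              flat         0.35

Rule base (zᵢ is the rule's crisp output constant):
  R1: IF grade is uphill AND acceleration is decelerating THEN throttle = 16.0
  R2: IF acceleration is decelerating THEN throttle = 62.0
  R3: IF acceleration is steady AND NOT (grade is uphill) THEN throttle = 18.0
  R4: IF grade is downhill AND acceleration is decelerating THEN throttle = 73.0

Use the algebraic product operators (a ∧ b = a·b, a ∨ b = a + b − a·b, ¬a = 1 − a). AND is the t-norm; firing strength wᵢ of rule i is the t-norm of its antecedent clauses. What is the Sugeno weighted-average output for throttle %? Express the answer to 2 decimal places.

R1 (z=16.0): uphill=0.08, decelerating=0.40; AND[a·b] → w = 0.0320
R2 (z=62.0): decelerating=0.40 → w = 0.4000
R3 (z=18.0): steady=0.78, ¬uphill=1−0.08=0.92; AND[a·b] → w = 0.7176
R4 (z=73.0): downhill=0.32, decelerating=0.40; AND[a·b] → w = 0.1280
Weighted average = (0.0320·16.0 + 0.4000·62.0 + 0.7176·18.0 + 0.1280·73.0) / (0.0320 + 0.4000 + 0.7176 + 0.1280)
  = 47.5728 / 1.2776 = 37.24

37.24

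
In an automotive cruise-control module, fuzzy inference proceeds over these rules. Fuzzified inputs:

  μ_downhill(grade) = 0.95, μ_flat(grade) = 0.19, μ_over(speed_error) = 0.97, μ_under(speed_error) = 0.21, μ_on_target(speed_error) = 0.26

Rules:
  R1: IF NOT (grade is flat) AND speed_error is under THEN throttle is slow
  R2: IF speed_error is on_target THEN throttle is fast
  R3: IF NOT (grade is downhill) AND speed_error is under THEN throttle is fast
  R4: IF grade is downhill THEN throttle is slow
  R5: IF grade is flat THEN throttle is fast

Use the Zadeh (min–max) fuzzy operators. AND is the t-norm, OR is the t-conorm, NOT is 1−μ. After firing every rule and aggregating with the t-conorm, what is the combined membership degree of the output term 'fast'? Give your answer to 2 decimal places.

R1: ¬flat=1−0.19=0.81, under=0.21; AND[min(a, b)] → w = 0.21
R2: on_target=0.26 → w = 0.26
R3: ¬downhill=1−0.95=0.05, under=0.21; AND[min(a, b)] → w = 0.05
R4: downhill=0.95 → w = 0.95
R5: flat=0.19 → w = 0.19
Rules with consequent 'fast': {R2, R3, R5} → strengths 0.26, 0.05, 0.19
Aggregate via t-conorm [max(a, b)]: 0.26

0.26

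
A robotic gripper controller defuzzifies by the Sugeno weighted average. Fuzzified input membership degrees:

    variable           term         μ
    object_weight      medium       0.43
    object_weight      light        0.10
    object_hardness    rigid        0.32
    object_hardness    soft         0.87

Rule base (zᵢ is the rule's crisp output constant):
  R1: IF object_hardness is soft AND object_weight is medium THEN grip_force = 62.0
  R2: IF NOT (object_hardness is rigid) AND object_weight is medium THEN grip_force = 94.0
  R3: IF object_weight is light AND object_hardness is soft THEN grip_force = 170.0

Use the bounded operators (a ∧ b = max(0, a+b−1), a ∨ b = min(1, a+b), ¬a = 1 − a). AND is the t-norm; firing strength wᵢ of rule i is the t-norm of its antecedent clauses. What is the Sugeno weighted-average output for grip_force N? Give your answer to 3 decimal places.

70.585

R1 (z=62.0): soft=0.87, medium=0.43; AND[max(0, a+b−1)] → w = 0.30
R2 (z=94.0): ¬rigid=1−0.32=0.68, medium=0.43; AND[max(0, a+b−1)] → w = 0.11
R3 (z=170.0): light=0.10, soft=0.87; AND[max(0, a+b−1)] → w = 0.00
Weighted average = (0.30·62.0 + 0.11·94.0 + 0.00·170.0) / (0.30 + 0.11 + 0.00)
  = 28.9400 / 0.4100 = 70.585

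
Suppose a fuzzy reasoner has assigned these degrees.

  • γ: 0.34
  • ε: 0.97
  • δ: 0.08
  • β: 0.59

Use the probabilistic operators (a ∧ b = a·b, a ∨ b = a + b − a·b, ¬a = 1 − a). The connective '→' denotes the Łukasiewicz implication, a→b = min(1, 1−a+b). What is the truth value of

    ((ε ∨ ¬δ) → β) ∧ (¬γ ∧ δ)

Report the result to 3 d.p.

0.031

¬δ = 1 − 0.0800 = 0.9200
ε ∨ ¬δ = a + b − a·b on (0.9700, 0.9200) = 0.9976
(ε ∨ ¬δ) → β  [Łukasiewicz: min(1, 1−a+b)] with a=0.9976, b=0.5900 → 0.5924
¬γ = 1 − 0.3400 = 0.6600
¬γ ∧ δ = a·b on (0.6600, 0.0800) = 0.0528
((ε ∨ ¬δ) → β) ∧ (¬γ ∧ δ) = a·b on (0.5924, 0.0528) = 0.0313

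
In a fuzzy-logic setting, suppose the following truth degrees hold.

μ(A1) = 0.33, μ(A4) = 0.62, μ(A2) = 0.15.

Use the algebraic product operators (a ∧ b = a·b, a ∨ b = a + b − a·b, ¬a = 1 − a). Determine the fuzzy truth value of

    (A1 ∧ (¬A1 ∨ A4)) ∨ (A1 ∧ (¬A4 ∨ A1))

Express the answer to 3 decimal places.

0.426

¬A1 = 1 − 0.3300 = 0.6700
¬A1 ∨ A4 = a + b − a·b on (0.6700, 0.6200) = 0.8746
A1 ∧ (¬A1 ∨ A4) = a·b on (0.3300, 0.8746) = 0.2886
¬A4 = 1 − 0.6200 = 0.3800
¬A4 ∨ A1 = a + b − a·b on (0.3800, 0.3300) = 0.5846
A1 ∧ (¬A4 ∨ A1) = a·b on (0.3300, 0.5846) = 0.1929
(A1 ∧ (¬A1 ∨ A4)) ∨ (A1 ∧ (¬A4 ∨ A1)) = a + b − a·b on (0.2886, 0.1929) = 0.4259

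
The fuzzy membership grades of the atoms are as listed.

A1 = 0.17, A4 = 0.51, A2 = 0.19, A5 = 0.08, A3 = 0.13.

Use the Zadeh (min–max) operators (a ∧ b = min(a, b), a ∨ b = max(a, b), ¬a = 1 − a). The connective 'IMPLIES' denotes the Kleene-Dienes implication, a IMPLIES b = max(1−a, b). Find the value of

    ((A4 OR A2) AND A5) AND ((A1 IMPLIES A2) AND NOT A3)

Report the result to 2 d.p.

A4 OR A2 = max(a, b) on (0.51, 0.19) = 0.51
(A4 OR A2) AND A5 = min(a, b) on (0.51, 0.08) = 0.08
A1 IMPLIES A2  [Kleene-Dienes: max(1−a, b)] with a=0.17, b=0.19 → 0.83
NOT A3 = 1 − 0.13 = 0.87
(A1 IMPLIES A2) AND NOT A3 = min(a, b) on (0.83, 0.87) = 0.83
((A4 OR A2) AND A5) AND ((A1 IMPLIES A2) AND NOT A3) = min(a, b) on (0.08, 0.83) = 0.08

0.08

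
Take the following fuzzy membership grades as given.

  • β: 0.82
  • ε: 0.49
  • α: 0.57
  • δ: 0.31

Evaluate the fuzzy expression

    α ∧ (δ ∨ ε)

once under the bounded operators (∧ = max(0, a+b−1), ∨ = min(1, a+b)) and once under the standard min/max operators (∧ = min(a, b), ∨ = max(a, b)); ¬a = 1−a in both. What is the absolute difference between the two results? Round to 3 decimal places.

Under bounded:
  δ ∨ ε = min(1, a+b) on (0.31, 0.49) = 0.80
  α ∧ (δ ∨ ε) = max(0, a+b−1) on (0.57, 0.80) = 0.37
  → value = 0.3700
Under standard min/max:
  δ ∨ ε = max(a, b) on (0.31, 0.49) = 0.49
  α ∧ (δ ∨ ε) = min(a, b) on (0.57, 0.49) = 0.49
  → value = 0.4900
|0.3700 − 0.4900| = 0.120

0.120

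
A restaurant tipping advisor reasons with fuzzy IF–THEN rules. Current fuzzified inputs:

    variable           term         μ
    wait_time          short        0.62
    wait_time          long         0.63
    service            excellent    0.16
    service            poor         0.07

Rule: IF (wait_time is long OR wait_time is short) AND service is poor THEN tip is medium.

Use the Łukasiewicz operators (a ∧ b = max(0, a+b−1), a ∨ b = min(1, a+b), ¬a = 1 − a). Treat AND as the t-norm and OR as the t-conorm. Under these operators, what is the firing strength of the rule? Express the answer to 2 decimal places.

firing strength: (long=0.63 OR short=0.62) = 1.00; AND[max(0, a+b−1)] with poor=0.07 → w = 0.07

0.07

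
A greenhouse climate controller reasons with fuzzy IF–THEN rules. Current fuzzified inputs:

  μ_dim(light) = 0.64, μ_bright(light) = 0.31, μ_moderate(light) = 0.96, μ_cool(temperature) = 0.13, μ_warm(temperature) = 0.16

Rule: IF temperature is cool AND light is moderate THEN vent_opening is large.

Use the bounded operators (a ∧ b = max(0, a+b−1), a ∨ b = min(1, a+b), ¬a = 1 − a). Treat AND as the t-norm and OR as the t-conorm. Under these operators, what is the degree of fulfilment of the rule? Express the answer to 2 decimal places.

firing strength: cool=0.13, moderate=0.96; AND[max(0, a+b−1)] → w = 0.09

0.09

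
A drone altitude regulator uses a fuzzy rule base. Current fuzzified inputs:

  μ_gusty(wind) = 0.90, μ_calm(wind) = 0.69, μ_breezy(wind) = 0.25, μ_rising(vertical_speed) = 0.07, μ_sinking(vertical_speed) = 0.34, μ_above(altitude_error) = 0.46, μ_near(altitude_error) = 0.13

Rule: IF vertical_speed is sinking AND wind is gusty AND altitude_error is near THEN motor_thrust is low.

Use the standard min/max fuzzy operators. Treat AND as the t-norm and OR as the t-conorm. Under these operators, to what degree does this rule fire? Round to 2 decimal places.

firing strength: sinking=0.34, gusty=0.90, near=0.13; AND[min(a, b)] → w = 0.13

0.13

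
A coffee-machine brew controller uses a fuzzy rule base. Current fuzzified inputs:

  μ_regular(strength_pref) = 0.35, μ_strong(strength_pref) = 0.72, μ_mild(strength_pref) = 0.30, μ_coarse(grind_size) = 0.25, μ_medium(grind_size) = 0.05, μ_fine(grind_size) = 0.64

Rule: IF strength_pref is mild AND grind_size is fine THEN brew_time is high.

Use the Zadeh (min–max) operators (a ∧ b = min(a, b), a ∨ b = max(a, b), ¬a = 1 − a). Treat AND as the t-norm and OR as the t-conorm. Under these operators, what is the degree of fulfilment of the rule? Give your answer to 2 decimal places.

firing strength: mild=0.30, fine=0.64; AND[min(a, b)] → w = 0.30

0.30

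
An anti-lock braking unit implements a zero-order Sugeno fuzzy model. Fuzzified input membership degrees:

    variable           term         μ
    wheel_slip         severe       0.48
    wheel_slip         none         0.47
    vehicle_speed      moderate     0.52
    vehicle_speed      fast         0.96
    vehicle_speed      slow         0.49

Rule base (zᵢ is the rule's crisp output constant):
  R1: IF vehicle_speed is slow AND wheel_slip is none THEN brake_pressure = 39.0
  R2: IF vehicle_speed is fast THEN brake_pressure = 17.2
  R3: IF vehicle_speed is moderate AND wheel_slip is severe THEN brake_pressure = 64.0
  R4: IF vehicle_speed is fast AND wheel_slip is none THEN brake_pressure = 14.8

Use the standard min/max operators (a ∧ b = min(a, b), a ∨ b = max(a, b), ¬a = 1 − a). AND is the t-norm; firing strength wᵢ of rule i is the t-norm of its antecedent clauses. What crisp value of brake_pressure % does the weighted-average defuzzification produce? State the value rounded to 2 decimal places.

30.47

R1 (z=39.0): slow=0.49, none=0.47; AND[min(a, b)] → w = 0.47
R2 (z=17.2): fast=0.96 → w = 0.96
R3 (z=64.0): moderate=0.52, severe=0.48; AND[min(a, b)] → w = 0.48
R4 (z=14.8): fast=0.96, none=0.47; AND[min(a, b)] → w = 0.47
Weighted average = (0.47·39.0 + 0.96·17.2 + 0.48·64.0 + 0.47·14.8) / (0.47 + 0.96 + 0.48 + 0.47)
  = 72.5180 / 2.3800 = 30.47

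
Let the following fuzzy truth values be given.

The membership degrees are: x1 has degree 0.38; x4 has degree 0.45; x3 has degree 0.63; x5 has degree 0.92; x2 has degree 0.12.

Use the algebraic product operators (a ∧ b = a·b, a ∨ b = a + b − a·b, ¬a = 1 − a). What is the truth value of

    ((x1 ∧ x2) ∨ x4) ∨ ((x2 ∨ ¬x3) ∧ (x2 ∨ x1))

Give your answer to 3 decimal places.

x1 ∧ x2 = a·b on (0.3800, 0.1200) = 0.0456
(x1 ∧ x2) ∨ x4 = a + b − a·b on (0.0456, 0.4500) = 0.4751
¬x3 = 1 − 0.6300 = 0.3700
x2 ∨ ¬x3 = a + b − a·b on (0.1200, 0.3700) = 0.4456
x2 ∨ x1 = a + b − a·b on (0.1200, 0.3800) = 0.4544
(x2 ∨ ¬x3) ∧ (x2 ∨ x1) = a·b on (0.4456, 0.4544) = 0.2025
((x1 ∧ x2) ∨ x4) ∨ ((x2 ∨ ¬x3) ∧ (x2 ∨ x1)) = a + b − a·b on (0.4751, 0.2025) = 0.5814

0.581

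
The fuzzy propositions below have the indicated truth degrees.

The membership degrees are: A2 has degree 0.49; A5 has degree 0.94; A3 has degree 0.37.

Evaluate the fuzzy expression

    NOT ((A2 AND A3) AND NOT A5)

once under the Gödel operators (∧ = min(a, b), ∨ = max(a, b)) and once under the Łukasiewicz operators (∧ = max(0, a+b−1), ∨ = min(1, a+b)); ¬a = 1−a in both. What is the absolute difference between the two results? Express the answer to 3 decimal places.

0.060

Under Gödel:
  A2 AND A3 = min(a, b) on (0.49, 0.37) = 0.37
  NOT A5 = 1 − 0.94 = 0.06
  (A2 AND A3) AND NOT A5 = min(a, b) on (0.37, 0.06) = 0.06
  NOT ((A2 AND A3) AND NOT A5) = 1 − 0.06 = 0.94
  → value = 0.9400
Under Łukasiewicz:
  A2 AND A3 = max(0, a+b−1) on (0.49, 0.37) = 0.00
  NOT A5 = 1 − 0.94 = 0.06
  (A2 AND A3) AND NOT A5 = max(0, a+b−1) on (0.00, 0.06) = 0.00
  NOT ((A2 AND A3) AND NOT A5) = 1 − 0.00 = 1.00
  → value = 1.0000
|0.9400 − 1.0000| = 0.060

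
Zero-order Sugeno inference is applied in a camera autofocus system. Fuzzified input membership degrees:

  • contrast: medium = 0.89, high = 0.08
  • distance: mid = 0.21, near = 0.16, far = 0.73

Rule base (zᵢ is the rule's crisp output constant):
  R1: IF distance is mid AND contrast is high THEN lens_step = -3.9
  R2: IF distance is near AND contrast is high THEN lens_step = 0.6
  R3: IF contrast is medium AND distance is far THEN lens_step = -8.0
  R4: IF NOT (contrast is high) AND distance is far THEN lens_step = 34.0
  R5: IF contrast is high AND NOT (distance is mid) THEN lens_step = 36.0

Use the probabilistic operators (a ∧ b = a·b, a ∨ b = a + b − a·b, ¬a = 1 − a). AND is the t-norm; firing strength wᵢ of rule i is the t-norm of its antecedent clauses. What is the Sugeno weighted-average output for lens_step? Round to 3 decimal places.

14.040

R1 (z=-3.9): mid=0.21, high=0.08; AND[a·b] → w = 0.0168
R2 (z=0.6): near=0.16, high=0.08; AND[a·b] → w = 0.0128
R3 (z=-8.0): medium=0.89, far=0.73; AND[a·b] → w = 0.6497
R4 (z=34.0): ¬high=1−0.08=0.92, far=0.73; AND[a·b] → w = 0.6716
R5 (z=36.0): high=0.08, ¬mid=1−0.21=0.79; AND[a·b] → w = 0.0632
Weighted average = (0.0168·-3.9 + 0.0128·0.6 + 0.6497·-8.0 + 0.6716·34.0 + 0.0632·36.0) / (0.0168 + 0.0128 + 0.6497 + 0.6716 + 0.0632)
  = 19.8542 / 1.4141 = 14.040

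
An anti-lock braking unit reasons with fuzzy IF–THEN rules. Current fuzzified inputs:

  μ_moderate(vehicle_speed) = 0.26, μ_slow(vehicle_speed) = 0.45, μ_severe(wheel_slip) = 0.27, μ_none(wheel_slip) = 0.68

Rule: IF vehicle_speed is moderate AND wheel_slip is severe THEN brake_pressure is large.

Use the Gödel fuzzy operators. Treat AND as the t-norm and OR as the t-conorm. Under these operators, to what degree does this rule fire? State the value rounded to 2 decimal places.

0.26

firing strength: moderate=0.26, severe=0.27; AND[min(a, b)] → w = 0.26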